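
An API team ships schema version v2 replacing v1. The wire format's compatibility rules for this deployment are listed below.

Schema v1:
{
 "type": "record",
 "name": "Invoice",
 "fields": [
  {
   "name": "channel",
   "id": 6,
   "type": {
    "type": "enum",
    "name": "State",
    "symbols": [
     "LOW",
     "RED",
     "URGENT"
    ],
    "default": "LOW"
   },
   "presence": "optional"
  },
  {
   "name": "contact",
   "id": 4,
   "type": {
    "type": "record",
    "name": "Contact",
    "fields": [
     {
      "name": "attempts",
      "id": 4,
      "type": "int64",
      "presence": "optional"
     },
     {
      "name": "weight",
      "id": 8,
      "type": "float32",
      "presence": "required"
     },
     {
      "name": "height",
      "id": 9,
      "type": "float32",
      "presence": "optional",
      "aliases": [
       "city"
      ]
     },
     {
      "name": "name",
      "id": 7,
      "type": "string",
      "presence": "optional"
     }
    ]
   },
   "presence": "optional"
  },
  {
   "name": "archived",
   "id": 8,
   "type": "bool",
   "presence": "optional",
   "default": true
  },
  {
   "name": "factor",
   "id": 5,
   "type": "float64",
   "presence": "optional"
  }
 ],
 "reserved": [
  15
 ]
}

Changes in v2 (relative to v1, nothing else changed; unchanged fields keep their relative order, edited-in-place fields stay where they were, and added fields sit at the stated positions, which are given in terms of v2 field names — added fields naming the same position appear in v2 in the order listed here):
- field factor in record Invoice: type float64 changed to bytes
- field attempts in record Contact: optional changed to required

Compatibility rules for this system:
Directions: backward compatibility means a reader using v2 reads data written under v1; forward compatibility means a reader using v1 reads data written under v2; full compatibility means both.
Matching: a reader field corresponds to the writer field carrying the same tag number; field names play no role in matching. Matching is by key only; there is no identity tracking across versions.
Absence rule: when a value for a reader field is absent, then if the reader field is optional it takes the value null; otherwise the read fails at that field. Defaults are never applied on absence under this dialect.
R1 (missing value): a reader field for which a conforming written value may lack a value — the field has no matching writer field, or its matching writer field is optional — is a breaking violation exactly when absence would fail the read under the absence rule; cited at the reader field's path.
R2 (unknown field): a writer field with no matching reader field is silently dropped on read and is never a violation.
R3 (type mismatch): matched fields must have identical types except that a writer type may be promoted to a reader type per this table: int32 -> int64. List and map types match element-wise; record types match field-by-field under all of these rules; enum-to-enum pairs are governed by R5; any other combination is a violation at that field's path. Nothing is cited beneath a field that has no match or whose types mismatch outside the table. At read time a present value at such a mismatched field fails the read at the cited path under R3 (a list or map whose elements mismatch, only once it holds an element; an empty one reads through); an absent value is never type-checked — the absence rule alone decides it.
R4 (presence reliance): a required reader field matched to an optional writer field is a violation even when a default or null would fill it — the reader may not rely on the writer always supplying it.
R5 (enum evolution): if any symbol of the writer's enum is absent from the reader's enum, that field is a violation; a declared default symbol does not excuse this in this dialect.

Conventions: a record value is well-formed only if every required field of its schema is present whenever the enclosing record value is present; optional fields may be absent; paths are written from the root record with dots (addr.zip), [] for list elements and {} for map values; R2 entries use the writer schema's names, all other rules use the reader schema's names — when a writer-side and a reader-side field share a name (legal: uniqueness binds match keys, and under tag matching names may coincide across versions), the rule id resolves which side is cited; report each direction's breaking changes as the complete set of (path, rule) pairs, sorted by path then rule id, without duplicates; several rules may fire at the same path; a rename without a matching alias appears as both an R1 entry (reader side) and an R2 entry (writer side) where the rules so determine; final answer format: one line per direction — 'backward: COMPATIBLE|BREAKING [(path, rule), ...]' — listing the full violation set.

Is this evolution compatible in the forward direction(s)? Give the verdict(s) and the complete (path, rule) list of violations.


forward: BREAKING [(factor, R3)]

each type pair in Invoice: writer, then reader
forward on Invoice — v1 reading data written by v2:
  State -> State, writer optional: channel aligns to channel
  Contact -> Contact, writer optional: contact aligns to contact
  bool -> bool, writer optional: archived aligns to archived
  bytes -> float64, writer optional: factor aligns to factor
  int64 -> int64, writer required: contact.attempts aligns to contact.attempts
  float32 -> float32, writer required: contact.weight aligns to contact.weight
  float32 -> float32, writer optional: contact.height aligns to contact.height
  string -> string, writer optional: contact.name aligns to contact.name
  R3 fires at factor
  => forward verdict for Invoice: BREAKING, 1 violation(s)
checking off the Invoice differences that do not matter here:
  field attempts in record Contact: optional changed to required -> affects backward compatibility only, which is not asked


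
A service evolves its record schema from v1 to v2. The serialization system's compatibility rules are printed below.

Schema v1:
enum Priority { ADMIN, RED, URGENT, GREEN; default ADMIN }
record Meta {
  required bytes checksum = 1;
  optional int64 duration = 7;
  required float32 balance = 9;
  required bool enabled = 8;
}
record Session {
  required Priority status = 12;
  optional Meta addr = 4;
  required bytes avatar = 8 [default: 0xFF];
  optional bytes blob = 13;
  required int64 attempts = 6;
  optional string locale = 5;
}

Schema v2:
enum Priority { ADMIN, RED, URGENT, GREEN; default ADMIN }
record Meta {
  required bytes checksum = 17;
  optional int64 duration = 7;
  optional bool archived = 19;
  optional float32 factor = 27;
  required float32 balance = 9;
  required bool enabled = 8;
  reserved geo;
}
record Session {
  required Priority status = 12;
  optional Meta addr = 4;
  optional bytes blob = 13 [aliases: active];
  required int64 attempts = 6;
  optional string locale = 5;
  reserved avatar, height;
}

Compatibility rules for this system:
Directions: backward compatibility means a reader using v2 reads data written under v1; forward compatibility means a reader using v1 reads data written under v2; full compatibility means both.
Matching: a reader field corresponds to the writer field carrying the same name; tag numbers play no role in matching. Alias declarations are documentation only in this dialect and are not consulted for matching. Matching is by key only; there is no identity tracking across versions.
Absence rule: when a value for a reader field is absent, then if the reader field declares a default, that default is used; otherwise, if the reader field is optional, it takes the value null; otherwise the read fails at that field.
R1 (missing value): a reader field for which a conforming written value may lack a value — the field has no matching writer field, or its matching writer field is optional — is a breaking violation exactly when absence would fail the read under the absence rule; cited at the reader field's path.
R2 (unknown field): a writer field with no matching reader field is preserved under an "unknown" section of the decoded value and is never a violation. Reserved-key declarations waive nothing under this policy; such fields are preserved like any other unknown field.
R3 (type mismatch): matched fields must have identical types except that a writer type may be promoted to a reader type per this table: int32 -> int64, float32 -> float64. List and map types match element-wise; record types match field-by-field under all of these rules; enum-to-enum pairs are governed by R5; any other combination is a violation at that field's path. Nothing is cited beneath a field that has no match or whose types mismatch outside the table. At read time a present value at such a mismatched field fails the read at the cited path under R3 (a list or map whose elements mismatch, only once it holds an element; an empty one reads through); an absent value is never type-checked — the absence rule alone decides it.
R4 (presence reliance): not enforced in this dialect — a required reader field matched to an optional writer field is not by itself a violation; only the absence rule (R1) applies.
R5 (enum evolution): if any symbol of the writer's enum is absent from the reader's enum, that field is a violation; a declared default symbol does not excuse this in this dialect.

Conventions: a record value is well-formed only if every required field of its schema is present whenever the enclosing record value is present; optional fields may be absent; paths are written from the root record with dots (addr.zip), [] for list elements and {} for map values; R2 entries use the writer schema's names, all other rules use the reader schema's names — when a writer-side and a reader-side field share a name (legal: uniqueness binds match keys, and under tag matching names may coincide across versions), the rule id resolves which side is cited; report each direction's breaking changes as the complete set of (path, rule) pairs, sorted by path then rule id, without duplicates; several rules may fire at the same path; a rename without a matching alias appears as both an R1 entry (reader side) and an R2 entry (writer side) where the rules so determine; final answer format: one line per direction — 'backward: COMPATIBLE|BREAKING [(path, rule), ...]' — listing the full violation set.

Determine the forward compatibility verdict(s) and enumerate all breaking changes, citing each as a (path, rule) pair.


arrows below run writer -> reader for Session
forward on Session — v1 reading data written by v2:
  status <- status (Priority -> Priority, writer required)
  addr <- addr (Meta -> Meta, writer optional)
  avatar: no writer-side match
  blob <- blob (bytes -> bytes, writer optional)
  attempts <- attempts (int64 -> int64, writer required)
  locale <- locale (string -> string, writer optional)
  addr.checksum <- addr.checksum (bytes -> bytes, writer required)
  addr.duration <- addr.duration (int64 -> int64, writer optional)
  addr.balance <- addr.balance (float32 -> float32, writer required)
  addr.enabled <- addr.enabled (bool -> bool, writer required)
  writer addr.archived: unknown to reader
  writer addr.factor: unknown to reader
  => no violations; forward on Session: COMPATIBLE
the rest of the Session diff is inert for this question:
  removed field avatar from record Session (its key "avatar" joins the reserved list) -> no rule fires on it in Session's dialect; the asked verdict holds
  field checksum in record Meta: tag 1 changed to 17 -> no rule fires on it in Session's dialect; the asked verdict holds
  added field archived to record Meta: optional bool, tag 19 (in v2 it sits immediately before balance) -> no rule fires on it in Session's dialect; the asked verdict holds
  added field factor to record Meta: optional float32, tag 27 (in v2 it sits immediately before balance) -> no rule fires on it in Session's dialect; the asked verdict holds

forward: COMPATIBLE []


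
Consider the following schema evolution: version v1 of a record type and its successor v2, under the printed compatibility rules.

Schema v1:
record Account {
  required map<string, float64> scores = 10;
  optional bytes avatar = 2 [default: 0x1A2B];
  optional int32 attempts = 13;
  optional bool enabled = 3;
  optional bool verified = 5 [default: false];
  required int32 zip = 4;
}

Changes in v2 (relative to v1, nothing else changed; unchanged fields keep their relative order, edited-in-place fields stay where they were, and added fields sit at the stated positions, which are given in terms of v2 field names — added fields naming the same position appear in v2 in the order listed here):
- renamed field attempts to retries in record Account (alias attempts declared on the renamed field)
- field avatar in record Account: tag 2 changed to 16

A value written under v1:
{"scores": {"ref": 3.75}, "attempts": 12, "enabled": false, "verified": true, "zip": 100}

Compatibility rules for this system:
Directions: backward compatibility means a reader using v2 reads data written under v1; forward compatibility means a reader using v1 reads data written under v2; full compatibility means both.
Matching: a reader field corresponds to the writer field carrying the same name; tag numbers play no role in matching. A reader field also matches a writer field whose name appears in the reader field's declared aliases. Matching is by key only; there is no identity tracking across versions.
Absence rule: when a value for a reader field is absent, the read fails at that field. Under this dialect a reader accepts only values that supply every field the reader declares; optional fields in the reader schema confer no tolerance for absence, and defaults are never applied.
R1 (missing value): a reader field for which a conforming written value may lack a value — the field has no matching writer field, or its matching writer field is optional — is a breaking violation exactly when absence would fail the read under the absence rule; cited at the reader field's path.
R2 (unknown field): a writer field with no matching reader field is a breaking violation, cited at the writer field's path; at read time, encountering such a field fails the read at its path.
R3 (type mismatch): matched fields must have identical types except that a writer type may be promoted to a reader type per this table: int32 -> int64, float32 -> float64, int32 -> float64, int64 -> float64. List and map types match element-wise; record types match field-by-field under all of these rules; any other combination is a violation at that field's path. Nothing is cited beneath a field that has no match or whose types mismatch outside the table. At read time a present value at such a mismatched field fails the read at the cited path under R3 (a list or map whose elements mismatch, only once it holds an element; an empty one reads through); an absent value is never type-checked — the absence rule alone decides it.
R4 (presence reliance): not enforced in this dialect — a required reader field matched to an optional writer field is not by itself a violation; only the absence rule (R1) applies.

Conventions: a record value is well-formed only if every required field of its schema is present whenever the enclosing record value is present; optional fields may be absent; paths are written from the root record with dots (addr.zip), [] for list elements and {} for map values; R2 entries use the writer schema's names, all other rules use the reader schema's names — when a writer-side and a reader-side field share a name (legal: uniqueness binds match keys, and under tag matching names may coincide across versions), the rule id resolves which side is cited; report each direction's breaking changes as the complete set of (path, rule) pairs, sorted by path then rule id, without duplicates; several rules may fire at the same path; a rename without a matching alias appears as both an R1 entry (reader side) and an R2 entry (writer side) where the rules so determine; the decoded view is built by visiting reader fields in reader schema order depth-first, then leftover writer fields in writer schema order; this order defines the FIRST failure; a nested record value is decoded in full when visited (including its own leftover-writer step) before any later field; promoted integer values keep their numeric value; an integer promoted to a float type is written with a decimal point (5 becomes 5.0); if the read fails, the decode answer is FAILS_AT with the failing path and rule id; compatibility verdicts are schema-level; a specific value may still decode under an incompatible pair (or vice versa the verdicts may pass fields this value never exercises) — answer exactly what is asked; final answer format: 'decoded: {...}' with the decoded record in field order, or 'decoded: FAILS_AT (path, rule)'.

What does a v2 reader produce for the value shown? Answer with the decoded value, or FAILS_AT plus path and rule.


decoded: FAILS_AT (avatar, R1)

arrows below run writer -> reader for Account
decoding the Account value with the v2 reader:
  scores := {"ref": 3.75}
  read fails at avatar under R1 (no fill)
  => FAILS_AT (avatar, R1)
remaining Account differences; none change what is asked:
  renamed field attempts to retries in record Account (alias attempts declared on the renamed field) -> matters for Account compatibility verdicts, not for this value's decode


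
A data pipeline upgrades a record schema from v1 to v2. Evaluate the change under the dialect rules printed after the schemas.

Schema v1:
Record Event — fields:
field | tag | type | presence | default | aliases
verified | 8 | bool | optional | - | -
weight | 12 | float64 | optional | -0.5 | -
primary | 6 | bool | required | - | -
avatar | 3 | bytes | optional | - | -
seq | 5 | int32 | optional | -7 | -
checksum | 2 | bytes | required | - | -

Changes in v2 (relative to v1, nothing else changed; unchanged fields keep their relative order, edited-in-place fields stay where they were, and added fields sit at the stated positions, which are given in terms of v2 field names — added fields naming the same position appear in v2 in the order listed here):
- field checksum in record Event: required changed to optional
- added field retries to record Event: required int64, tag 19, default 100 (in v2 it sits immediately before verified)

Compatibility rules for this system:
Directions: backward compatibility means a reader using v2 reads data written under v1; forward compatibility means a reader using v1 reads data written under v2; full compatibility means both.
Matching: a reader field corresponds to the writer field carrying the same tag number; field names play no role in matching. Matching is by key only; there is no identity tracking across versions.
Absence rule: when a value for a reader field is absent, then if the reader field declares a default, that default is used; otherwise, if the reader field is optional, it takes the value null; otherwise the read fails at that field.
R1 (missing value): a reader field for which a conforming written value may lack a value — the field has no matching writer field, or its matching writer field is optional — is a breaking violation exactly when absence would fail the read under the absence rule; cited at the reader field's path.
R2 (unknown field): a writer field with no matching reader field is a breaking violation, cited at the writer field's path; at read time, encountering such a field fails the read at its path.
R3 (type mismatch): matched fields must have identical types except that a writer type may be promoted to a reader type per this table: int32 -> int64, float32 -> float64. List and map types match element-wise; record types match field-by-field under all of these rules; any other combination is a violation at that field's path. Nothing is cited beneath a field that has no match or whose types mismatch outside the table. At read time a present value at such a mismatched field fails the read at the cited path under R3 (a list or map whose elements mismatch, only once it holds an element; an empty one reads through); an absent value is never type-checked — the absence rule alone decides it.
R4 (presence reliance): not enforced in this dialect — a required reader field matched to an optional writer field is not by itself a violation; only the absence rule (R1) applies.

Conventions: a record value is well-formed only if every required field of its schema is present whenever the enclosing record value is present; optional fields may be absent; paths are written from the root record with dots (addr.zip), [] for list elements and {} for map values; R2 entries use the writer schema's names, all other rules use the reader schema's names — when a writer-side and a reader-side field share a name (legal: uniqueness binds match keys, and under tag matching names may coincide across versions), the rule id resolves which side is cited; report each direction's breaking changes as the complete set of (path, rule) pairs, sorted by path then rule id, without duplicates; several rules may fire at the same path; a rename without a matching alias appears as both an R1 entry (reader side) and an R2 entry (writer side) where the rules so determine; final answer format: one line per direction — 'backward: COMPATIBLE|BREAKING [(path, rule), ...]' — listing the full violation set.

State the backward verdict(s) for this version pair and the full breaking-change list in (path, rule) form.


backward: COMPATIBLE []

each type pair in Event: writer, then reader
backward pass over Event, reader schema v2, writer schema v1:
  no writer field matches reader retries
  verified <- verified (bool -> bool, writer optional)
  weight <- weight (float64 -> float64, writer optional)
  primary <- primary (bool -> bool, writer required)
  avatar <- avatar (bytes -> bytes, writer optional)
  seq <- seq (int32 -> int32, writer optional)
  checksum <- checksum (bytes -> bytes, writer required)
  nothing fires on Event: backward is COMPATIBLE
remaining Event differences; none change what is asked:
  field checksum in record Event: required changed to optional -> fires only in the forward direction of Event, which is not asked here
  added field retries to record Event: required int64, tag 19, default 100 (in v2 it sits immediately before verified) -> fires only in the forward direction of Event, which is not asked here


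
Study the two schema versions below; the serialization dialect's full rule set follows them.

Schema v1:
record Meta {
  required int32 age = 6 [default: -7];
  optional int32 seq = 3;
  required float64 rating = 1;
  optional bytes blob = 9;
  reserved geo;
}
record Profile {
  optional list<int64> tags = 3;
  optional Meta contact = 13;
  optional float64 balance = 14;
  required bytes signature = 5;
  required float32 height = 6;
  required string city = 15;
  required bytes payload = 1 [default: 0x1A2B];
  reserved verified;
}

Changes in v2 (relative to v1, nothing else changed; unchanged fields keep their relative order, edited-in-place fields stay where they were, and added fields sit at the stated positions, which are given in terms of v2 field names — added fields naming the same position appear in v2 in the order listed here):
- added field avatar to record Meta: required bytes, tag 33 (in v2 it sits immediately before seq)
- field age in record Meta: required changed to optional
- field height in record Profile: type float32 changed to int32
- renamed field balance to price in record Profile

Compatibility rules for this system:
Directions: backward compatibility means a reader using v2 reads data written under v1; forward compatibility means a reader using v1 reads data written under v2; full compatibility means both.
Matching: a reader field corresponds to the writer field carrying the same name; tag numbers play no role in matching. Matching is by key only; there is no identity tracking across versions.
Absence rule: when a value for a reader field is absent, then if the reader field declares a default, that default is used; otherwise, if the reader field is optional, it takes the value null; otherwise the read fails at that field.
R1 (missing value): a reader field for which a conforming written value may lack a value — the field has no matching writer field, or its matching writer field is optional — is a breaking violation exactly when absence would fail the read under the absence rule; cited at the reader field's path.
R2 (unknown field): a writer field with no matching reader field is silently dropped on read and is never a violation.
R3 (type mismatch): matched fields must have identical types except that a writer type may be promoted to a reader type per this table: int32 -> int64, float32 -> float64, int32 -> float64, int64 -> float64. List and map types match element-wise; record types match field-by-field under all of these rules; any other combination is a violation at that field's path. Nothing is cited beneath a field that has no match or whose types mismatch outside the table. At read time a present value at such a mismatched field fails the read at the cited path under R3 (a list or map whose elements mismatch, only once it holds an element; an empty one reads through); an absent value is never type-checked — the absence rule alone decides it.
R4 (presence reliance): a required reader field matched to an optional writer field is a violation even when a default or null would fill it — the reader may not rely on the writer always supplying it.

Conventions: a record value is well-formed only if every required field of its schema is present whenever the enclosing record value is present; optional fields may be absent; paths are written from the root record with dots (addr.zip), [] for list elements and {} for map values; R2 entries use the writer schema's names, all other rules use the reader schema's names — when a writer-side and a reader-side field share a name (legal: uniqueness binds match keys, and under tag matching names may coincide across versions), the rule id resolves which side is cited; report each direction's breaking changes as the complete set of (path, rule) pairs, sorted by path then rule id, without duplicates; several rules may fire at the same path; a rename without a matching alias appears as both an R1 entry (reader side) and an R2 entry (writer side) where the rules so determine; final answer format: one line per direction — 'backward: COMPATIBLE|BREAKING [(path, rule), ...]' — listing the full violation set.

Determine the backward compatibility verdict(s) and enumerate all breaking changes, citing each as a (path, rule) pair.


backward: BREAKING [(contact.avatar, R1), (height, R3)]

each type pair in Profile: writer, then reader
checking backward for Profile: reader v2 against writer v1:
  tags <- tags (list<int64> -> list<int64>, writer optional)
  contact <- contact (Meta -> Meta, writer optional)
  price has no writer counterpart
  signature <- signature (bytes -> bytes, writer required)
  height <- height (float32 -> int32, writer required)
  city <- city (string -> string, writer required)
  payload <- payload (bytes -> bytes, writer required)
  balance (writer side), unknown to reader
  contact.age <- contact.age (int32 -> int32, writer required)
  contact.avatar has no writer counterpart
  contact.seq <- contact.seq (int32 -> int32, writer optional)
  contact.rating <- contact.rating (float64 -> float64, writer required)
  contact.blob <- contact.blob (bytes -> bytes, writer optional)
  violation R1 at contact.avatar
  violation R3 at height
  => backward verdict for Profile: BREAKING, 2 violation(s)
the other Profile changes do not affect what is asked:
  field age in record Meta: required changed to optional -> its effect on Profile is confined to the forward direction, not asked
  renamed field balance to price in record Profile -> triggers nothing under Profile's printed rules — same verdict


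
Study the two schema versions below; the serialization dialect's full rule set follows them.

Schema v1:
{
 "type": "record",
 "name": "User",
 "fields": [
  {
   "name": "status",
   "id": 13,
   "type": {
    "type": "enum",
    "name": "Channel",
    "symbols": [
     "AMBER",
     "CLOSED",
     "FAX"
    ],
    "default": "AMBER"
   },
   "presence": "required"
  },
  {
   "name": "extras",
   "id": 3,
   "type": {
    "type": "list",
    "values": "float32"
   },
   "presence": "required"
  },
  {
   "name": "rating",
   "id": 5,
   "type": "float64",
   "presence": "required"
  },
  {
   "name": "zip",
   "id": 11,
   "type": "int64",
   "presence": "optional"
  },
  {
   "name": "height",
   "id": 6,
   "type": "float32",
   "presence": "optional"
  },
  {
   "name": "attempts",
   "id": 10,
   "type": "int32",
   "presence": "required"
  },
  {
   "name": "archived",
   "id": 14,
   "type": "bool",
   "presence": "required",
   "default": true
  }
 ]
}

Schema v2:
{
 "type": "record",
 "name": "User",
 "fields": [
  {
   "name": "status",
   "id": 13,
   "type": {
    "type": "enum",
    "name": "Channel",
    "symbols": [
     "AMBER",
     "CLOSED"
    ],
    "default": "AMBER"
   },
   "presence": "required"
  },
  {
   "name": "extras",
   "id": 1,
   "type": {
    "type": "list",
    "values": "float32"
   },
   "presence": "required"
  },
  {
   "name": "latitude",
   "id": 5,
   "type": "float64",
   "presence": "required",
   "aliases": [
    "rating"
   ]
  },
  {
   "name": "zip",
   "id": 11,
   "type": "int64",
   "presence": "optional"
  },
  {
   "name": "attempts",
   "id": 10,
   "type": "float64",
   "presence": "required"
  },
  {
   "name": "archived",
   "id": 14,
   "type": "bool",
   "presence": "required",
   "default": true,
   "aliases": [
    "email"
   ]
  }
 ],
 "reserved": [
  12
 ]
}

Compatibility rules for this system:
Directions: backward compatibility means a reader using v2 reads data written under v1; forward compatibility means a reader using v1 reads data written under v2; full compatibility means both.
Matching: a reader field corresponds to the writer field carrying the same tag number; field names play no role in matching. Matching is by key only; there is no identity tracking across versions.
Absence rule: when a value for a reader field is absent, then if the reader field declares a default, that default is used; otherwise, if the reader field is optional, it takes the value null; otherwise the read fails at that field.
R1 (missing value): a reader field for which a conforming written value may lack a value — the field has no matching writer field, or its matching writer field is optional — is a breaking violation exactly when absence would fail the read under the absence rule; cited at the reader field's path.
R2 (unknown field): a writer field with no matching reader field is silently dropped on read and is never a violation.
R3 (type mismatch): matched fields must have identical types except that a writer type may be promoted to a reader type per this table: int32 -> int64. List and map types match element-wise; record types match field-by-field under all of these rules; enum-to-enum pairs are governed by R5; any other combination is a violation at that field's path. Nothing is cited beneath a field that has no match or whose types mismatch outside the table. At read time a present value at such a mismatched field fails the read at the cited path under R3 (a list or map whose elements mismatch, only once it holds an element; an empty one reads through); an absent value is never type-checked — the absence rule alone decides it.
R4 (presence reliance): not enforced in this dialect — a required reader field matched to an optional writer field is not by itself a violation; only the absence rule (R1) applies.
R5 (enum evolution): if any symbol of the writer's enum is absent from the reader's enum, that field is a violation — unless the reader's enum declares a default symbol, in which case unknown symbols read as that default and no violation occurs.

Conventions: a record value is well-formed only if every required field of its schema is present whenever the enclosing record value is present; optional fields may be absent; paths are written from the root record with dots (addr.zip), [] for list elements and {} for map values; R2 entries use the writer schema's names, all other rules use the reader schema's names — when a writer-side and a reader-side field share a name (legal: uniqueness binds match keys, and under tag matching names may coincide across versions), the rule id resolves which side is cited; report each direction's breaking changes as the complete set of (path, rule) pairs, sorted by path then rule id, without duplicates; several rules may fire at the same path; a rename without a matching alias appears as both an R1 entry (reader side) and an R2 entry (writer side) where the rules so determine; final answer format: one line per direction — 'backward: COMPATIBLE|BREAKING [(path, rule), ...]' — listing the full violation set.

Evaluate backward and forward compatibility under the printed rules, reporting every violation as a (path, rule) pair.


backward: BREAKING [(attempts, R3), (extras, R1)]; forward: BREAKING [(attempts, R3), (extras, R1)]

each type pair in User: writer, then reader
backward analysis of User with v2 as reader and v1 as writer:
  status: Channel -> Channel, writer required; from status
  extras: no writer match
  latitude: float64 -> float64, writer required; from rating
  zip: int64 -> int64, writer optional; from zip
  attempts: int32 -> float64, writer required; from attempts
  archived: bool -> bool, writer required; from archived
  writer extras: unknown to reader
  writer height: unknown to reader
  R3 fires at attempts
  R1 fires at extras
  backward on User therefore BREAKING (2)
forward analysis of User with v1 as reader and v2 as writer:
  status: Channel -> Channel, writer required; from status
  extras: no writer match
  rating: float64 -> float64, writer required; from latitude
  zip: int64 -> int64, writer optional; from zip
  height: no writer match
  attempts: float64 -> int32, writer required; from attempts
  archived: bool -> bool, writer required; from archived
  writer extras: unknown to reader
  R3 fires at attempts
  R1 fires at extras
  forward on User therefore BREAKING (2)


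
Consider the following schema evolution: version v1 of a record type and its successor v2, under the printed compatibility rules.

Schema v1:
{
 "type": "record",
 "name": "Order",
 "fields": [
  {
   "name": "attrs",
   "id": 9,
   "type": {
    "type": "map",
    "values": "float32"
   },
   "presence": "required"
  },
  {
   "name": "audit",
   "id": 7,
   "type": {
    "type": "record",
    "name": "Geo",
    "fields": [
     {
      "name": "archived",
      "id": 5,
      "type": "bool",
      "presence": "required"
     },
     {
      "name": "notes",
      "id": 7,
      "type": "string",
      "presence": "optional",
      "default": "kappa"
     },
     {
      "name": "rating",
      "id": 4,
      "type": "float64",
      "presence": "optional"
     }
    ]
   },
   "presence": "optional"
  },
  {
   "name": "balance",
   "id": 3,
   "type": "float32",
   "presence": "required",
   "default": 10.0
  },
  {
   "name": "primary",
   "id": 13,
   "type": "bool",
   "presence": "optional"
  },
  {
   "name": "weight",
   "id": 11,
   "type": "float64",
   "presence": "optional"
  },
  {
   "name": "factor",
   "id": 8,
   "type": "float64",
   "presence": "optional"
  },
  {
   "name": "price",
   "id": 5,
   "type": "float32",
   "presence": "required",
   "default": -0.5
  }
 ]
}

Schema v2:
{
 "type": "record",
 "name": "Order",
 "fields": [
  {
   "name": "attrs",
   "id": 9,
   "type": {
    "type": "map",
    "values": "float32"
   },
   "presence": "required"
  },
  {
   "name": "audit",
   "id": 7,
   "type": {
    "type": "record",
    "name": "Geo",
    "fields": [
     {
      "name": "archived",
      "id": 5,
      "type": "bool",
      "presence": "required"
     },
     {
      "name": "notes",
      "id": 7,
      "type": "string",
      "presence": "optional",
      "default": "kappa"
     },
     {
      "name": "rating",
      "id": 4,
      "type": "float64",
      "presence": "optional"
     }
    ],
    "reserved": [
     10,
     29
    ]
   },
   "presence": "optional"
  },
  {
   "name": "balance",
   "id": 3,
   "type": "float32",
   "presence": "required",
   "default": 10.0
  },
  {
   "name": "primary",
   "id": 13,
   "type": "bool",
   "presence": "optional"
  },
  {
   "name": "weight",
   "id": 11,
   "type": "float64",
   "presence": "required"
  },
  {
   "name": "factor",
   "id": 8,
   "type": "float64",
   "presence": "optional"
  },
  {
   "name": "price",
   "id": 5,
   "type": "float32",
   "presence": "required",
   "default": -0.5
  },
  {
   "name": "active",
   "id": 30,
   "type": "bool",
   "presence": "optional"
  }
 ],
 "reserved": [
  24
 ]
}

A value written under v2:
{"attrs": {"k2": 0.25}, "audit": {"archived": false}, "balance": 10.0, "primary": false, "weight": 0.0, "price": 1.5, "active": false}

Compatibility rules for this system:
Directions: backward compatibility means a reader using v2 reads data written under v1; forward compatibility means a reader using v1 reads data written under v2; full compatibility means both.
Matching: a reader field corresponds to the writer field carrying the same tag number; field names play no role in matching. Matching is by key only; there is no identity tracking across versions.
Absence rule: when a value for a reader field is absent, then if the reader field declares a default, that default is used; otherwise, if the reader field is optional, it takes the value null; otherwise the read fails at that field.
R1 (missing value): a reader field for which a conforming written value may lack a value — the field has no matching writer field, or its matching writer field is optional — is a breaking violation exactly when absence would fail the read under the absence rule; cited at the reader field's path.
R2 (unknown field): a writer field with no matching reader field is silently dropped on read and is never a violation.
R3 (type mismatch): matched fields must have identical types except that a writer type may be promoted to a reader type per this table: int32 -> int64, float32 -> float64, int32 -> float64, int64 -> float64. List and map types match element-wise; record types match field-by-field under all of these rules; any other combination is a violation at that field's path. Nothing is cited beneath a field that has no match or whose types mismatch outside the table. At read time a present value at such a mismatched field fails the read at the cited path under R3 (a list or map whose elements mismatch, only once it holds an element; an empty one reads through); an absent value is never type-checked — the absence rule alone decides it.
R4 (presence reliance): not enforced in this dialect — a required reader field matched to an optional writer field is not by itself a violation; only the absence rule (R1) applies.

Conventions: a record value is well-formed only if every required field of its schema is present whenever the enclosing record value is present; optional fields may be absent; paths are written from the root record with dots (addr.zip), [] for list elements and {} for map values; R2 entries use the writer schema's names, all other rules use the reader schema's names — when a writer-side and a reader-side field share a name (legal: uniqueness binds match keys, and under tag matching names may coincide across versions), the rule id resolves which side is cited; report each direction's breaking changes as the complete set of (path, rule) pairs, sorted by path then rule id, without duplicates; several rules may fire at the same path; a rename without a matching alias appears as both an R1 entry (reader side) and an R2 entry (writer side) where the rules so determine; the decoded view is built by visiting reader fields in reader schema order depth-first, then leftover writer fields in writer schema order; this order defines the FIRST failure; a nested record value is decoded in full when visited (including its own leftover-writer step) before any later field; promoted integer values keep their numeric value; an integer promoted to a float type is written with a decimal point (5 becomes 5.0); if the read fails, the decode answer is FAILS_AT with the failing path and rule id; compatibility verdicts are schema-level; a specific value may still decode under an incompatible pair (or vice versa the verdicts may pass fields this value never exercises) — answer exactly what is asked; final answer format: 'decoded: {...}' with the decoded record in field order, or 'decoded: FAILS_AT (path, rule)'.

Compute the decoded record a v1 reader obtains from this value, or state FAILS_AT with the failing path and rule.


each type pair in Order: writer, then reader
decode (reader v1):
  attrs := {"k2": 0.25}
  audit.archived := false
  audit.notes := "kappa" (no value, default fills)
  audit.rating := null (not supplied -> null)
  balance := 10.0
  primary := false
  weight := 0.0
  factor := null (not supplied -> null)
  price := 1.5
  writer active: unmatched, discarded
  => decoded: {"attrs": {"k2": 0.25}, "audit": {"archived": false, "notes": "kappa", "rating": null}, "balance": 10.0, "primary": false, "weight": 0.0, "factor": null, "price": 1.5}
ruling out the remaining Order differences:
  added field active to record Order: optional bool, tag 30 (in v2 it sits last) -> triggers nothing under the printed rules; the Order answer is the same either way
  field weight in record Order: optional changed to required -> affects the rule determinations only; this particular Order value decodes identically

decoded: {"attrs": {"k2": 0.25}, "audit": {"archived": false, "notes": "kappa", "rating": null}, "balance": 10.0, "primary": false, "weight": 0.0, "factor": null, "price": 1.5}
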